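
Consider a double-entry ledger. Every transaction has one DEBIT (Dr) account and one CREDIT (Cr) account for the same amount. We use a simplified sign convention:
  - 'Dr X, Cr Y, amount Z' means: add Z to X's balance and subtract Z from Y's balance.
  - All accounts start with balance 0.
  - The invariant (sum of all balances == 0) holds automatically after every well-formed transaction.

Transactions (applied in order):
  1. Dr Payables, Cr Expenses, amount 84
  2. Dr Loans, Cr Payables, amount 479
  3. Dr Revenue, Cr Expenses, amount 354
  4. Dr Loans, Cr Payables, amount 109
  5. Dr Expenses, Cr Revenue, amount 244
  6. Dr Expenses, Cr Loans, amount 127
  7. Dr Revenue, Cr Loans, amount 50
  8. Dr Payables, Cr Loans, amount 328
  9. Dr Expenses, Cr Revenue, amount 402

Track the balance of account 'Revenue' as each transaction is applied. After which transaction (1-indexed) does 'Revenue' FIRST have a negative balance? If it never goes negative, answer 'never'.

After txn 1: Revenue=0
After txn 2: Revenue=0
After txn 3: Revenue=354
After txn 4: Revenue=354
After txn 5: Revenue=110
After txn 6: Revenue=110
After txn 7: Revenue=160
After txn 8: Revenue=160
After txn 9: Revenue=-242

Answer: 9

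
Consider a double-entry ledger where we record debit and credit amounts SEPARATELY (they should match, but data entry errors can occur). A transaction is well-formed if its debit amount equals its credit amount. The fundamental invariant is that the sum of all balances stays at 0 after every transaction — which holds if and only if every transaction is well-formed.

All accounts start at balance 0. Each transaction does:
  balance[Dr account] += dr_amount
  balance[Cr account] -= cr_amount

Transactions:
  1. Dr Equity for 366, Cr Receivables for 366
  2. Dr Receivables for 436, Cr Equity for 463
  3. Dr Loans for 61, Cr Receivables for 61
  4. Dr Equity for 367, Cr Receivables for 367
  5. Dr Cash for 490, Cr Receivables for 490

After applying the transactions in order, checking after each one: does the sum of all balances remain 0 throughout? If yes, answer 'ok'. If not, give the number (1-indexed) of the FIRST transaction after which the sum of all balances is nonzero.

After txn 1: dr=366 cr=366 sum_balances=0
After txn 2: dr=436 cr=463 sum_balances=-27
After txn 3: dr=61 cr=61 sum_balances=-27
After txn 4: dr=367 cr=367 sum_balances=-27
After txn 5: dr=490 cr=490 sum_balances=-27

Answer: 2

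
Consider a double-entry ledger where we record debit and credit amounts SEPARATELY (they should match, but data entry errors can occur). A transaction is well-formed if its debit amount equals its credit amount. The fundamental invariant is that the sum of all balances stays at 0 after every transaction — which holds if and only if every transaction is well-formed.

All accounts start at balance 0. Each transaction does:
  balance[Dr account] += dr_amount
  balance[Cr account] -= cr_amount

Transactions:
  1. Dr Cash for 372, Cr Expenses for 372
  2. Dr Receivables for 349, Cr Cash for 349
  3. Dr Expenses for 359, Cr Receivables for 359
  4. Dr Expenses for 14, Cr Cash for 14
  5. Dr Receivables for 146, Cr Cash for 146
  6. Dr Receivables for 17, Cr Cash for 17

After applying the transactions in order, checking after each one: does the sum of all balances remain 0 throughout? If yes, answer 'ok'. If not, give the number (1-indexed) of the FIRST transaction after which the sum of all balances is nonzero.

After txn 1: dr=372 cr=372 sum_balances=0
After txn 2: dr=349 cr=349 sum_balances=0
After txn 3: dr=359 cr=359 sum_balances=0
After txn 4: dr=14 cr=14 sum_balances=0
After txn 5: dr=146 cr=146 sum_balances=0
After txn 6: dr=17 cr=17 sum_balances=0

Answer: ok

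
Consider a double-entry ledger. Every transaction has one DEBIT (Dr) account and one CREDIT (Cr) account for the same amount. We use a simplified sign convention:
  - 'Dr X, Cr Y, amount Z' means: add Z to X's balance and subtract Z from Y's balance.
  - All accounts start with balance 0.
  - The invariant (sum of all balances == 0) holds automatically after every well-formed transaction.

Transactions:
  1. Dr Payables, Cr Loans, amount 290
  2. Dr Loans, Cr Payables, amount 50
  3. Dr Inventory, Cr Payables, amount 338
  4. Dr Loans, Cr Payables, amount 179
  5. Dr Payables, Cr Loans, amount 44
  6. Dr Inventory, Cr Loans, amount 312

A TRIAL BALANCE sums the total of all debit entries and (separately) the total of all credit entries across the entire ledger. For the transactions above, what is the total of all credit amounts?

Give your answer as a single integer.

Txn 1: credit+=290
Txn 2: credit+=50
Txn 3: credit+=338
Txn 4: credit+=179
Txn 5: credit+=44
Txn 6: credit+=312
Total credits = 1213

Answer: 1213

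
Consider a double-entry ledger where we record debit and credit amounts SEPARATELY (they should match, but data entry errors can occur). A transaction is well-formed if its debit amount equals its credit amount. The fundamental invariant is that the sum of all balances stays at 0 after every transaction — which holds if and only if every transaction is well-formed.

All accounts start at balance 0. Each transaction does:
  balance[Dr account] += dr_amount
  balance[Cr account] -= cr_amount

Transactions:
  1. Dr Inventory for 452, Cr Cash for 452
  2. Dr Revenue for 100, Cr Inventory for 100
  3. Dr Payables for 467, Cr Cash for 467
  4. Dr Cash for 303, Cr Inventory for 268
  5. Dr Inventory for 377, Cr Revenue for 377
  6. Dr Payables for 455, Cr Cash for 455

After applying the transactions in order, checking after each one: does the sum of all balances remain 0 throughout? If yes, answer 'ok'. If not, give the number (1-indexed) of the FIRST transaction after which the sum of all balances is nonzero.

Answer: 4

Derivation:
After txn 1: dr=452 cr=452 sum_balances=0
After txn 2: dr=100 cr=100 sum_balances=0
After txn 3: dr=467 cr=467 sum_balances=0
After txn 4: dr=303 cr=268 sum_balances=35
After txn 5: dr=377 cr=377 sum_balances=35
After txn 6: dr=455 cr=455 sum_balances=35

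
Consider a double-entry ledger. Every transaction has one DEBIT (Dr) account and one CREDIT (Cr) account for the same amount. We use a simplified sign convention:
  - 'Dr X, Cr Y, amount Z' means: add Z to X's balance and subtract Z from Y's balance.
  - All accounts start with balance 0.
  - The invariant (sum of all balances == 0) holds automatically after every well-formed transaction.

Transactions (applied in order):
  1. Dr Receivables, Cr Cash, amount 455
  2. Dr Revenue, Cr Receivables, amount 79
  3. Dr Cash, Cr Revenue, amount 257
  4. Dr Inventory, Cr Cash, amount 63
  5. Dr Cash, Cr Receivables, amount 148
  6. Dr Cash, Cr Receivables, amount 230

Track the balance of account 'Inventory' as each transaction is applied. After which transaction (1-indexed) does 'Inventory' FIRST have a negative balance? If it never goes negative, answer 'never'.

After txn 1: Inventory=0
After txn 2: Inventory=0
After txn 3: Inventory=0
After txn 4: Inventory=63
After txn 5: Inventory=63
After txn 6: Inventory=63

Answer: never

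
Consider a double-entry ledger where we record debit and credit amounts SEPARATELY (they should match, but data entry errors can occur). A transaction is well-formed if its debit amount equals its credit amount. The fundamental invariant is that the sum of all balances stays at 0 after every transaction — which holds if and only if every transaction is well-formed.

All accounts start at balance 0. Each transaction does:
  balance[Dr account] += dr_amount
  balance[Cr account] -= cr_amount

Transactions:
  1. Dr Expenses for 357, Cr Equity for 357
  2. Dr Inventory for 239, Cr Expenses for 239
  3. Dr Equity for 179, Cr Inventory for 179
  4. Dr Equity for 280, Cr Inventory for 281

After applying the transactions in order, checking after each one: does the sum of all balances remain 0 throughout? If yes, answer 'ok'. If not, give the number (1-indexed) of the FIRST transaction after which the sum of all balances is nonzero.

After txn 1: dr=357 cr=357 sum_balances=0
After txn 2: dr=239 cr=239 sum_balances=0
After txn 3: dr=179 cr=179 sum_balances=0
After txn 4: dr=280 cr=281 sum_balances=-1

Answer: 4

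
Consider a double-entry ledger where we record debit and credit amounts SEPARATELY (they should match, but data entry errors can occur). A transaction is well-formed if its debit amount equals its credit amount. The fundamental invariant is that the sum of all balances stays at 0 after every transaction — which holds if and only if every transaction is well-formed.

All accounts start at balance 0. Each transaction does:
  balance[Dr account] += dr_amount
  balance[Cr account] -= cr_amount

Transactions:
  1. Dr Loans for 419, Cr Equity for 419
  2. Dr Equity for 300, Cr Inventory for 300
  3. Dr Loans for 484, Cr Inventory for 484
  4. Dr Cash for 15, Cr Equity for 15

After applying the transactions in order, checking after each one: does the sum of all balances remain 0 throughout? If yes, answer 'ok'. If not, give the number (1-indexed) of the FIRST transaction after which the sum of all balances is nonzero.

Answer: ok

Derivation:
After txn 1: dr=419 cr=419 sum_balances=0
After txn 2: dr=300 cr=300 sum_balances=0
After txn 3: dr=484 cr=484 sum_balances=0
After txn 4: dr=15 cr=15 sum_balances=0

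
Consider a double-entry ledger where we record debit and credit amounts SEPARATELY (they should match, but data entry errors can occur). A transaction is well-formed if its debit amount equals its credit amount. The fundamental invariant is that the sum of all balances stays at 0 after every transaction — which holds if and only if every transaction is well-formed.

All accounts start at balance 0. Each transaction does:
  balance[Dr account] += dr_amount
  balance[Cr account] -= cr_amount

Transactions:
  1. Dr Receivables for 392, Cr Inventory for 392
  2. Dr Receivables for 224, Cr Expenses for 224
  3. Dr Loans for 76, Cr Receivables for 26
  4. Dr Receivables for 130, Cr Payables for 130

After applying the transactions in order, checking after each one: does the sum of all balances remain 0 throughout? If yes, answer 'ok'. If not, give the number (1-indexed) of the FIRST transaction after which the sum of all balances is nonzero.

Answer: 3

Derivation:
After txn 1: dr=392 cr=392 sum_balances=0
After txn 2: dr=224 cr=224 sum_balances=0
After txn 3: dr=76 cr=26 sum_balances=50
After txn 4: dr=130 cr=130 sum_balances=50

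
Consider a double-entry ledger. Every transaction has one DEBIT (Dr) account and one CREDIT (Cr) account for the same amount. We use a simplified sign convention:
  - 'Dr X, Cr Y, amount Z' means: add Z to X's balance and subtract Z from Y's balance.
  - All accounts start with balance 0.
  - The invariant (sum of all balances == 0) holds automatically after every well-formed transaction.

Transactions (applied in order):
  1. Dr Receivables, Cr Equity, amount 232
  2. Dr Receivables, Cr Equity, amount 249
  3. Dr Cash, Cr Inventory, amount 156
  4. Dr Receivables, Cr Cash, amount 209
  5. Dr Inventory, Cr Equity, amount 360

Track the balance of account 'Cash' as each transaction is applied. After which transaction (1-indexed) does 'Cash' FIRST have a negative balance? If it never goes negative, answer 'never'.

Answer: 4

Derivation:
After txn 1: Cash=0
After txn 2: Cash=0
After txn 3: Cash=156
After txn 4: Cash=-53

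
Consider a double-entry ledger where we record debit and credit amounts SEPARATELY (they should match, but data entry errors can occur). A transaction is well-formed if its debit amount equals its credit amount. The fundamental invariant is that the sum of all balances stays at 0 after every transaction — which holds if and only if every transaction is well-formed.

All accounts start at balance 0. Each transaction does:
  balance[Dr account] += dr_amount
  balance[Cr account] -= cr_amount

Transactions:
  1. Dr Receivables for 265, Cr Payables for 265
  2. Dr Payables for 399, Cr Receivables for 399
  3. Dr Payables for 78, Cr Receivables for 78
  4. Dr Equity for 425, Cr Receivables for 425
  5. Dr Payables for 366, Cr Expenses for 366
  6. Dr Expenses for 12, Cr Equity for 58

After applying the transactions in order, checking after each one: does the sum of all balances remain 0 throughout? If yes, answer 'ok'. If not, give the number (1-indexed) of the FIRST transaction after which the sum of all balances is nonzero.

Answer: 6

Derivation:
After txn 1: dr=265 cr=265 sum_balances=0
After txn 2: dr=399 cr=399 sum_balances=0
After txn 3: dr=78 cr=78 sum_balances=0
After txn 4: dr=425 cr=425 sum_balances=0
After txn 5: dr=366 cr=366 sum_balances=0
After txn 6: dr=12 cr=58 sum_balances=-46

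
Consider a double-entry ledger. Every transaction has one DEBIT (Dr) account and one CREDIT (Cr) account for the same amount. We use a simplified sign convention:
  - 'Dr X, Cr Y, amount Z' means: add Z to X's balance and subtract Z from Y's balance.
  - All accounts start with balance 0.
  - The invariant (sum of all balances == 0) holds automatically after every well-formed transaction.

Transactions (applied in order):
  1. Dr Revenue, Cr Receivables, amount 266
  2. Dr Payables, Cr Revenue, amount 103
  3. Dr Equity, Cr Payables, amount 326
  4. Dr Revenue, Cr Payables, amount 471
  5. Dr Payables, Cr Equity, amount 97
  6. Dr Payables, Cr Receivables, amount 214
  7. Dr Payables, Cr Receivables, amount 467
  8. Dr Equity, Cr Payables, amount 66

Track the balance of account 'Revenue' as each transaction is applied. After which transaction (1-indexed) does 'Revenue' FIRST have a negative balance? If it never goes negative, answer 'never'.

Answer: never

Derivation:
After txn 1: Revenue=266
After txn 2: Revenue=163
After txn 3: Revenue=163
After txn 4: Revenue=634
After txn 5: Revenue=634
After txn 6: Revenue=634
After txn 7: Revenue=634
After txn 8: Revenue=634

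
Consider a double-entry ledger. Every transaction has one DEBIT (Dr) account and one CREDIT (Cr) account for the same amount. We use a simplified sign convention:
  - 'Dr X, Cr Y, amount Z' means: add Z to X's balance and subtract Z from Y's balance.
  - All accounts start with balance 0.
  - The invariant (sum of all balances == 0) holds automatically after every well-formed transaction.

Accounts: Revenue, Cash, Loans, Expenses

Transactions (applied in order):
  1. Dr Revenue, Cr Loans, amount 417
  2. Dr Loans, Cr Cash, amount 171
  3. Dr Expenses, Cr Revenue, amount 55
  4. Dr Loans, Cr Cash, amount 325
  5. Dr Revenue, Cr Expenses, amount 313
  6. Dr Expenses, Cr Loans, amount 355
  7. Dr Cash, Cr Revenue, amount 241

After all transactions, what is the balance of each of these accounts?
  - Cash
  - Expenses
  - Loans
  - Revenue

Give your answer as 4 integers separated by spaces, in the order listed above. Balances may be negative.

After txn 1 (Dr Revenue, Cr Loans, amount 417): Loans=-417 Revenue=417
After txn 2 (Dr Loans, Cr Cash, amount 171): Cash=-171 Loans=-246 Revenue=417
After txn 3 (Dr Expenses, Cr Revenue, amount 55): Cash=-171 Expenses=55 Loans=-246 Revenue=362
After txn 4 (Dr Loans, Cr Cash, amount 325): Cash=-496 Expenses=55 Loans=79 Revenue=362
After txn 5 (Dr Revenue, Cr Expenses, amount 313): Cash=-496 Expenses=-258 Loans=79 Revenue=675
After txn 6 (Dr Expenses, Cr Loans, amount 355): Cash=-496 Expenses=97 Loans=-276 Revenue=675
After txn 7 (Dr Cash, Cr Revenue, amount 241): Cash=-255 Expenses=97 Loans=-276 Revenue=434

Answer: -255 97 -276 434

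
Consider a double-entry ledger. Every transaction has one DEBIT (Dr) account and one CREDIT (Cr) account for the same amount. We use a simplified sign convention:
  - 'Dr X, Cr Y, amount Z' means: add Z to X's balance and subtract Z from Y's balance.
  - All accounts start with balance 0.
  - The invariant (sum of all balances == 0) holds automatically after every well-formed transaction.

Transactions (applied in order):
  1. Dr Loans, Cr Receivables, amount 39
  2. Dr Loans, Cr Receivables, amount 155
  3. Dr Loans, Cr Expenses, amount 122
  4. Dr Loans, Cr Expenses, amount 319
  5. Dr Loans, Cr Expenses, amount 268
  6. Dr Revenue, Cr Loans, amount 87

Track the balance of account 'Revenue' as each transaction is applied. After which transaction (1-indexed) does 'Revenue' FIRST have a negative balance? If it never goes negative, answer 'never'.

Answer: never

Derivation:
After txn 1: Revenue=0
After txn 2: Revenue=0
After txn 3: Revenue=0
After txn 4: Revenue=0
After txn 5: Revenue=0
After txn 6: Revenue=87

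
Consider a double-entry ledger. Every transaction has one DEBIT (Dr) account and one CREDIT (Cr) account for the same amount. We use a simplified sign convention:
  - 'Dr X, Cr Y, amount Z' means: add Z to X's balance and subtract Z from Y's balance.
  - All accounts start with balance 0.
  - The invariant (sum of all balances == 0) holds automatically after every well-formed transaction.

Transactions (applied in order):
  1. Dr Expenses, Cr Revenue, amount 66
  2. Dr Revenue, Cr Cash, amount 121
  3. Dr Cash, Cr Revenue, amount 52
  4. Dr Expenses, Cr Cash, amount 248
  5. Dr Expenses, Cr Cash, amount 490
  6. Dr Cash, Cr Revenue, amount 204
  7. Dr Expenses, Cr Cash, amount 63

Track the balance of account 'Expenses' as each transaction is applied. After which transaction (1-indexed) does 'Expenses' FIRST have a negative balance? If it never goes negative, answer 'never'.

Answer: never

Derivation:
After txn 1: Expenses=66
After txn 2: Expenses=66
After txn 3: Expenses=66
After txn 4: Expenses=314
After txn 5: Expenses=804
After txn 6: Expenses=804
After txn 7: Expenses=867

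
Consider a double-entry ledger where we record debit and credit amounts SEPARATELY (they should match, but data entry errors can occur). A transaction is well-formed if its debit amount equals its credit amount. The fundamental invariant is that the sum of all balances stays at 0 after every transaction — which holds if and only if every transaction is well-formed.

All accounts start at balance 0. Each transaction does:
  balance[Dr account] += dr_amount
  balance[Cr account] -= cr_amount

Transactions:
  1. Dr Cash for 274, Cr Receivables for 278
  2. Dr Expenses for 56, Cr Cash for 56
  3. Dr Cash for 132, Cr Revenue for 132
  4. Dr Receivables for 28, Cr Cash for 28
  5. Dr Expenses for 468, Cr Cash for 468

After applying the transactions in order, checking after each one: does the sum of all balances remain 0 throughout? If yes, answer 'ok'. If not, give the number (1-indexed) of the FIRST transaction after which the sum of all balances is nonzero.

Answer: 1

Derivation:
After txn 1: dr=274 cr=278 sum_balances=-4
After txn 2: dr=56 cr=56 sum_balances=-4
After txn 3: dr=132 cr=132 sum_balances=-4
After txn 4: dr=28 cr=28 sum_balances=-4
After txn 5: dr=468 cr=468 sum_balances=-4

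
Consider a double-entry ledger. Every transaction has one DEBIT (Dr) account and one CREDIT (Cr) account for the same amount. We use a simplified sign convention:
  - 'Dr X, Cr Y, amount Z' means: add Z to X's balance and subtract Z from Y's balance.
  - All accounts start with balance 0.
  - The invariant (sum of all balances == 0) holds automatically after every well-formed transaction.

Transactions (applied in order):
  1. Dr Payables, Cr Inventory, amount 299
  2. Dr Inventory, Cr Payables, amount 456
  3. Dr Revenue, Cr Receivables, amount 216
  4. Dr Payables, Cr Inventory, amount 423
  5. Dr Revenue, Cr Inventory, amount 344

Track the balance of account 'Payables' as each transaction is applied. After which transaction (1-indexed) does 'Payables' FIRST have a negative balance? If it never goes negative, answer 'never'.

Answer: 2

Derivation:
After txn 1: Payables=299
After txn 2: Payables=-157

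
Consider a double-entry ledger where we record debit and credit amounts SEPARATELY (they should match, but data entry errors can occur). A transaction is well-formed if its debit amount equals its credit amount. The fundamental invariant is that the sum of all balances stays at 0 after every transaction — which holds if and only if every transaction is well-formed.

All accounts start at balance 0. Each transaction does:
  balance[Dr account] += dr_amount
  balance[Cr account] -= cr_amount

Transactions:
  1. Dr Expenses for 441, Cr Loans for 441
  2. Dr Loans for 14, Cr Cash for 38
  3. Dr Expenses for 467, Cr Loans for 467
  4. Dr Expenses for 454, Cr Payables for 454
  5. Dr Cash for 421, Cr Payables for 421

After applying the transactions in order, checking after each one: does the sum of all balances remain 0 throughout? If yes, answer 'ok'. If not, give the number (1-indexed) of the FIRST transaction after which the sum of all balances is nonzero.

Answer: 2

Derivation:
After txn 1: dr=441 cr=441 sum_balances=0
After txn 2: dr=14 cr=38 sum_balances=-24
After txn 3: dr=467 cr=467 sum_balances=-24
After txn 4: dr=454 cr=454 sum_balances=-24
After txn 5: dr=421 cr=421 sum_balances=-24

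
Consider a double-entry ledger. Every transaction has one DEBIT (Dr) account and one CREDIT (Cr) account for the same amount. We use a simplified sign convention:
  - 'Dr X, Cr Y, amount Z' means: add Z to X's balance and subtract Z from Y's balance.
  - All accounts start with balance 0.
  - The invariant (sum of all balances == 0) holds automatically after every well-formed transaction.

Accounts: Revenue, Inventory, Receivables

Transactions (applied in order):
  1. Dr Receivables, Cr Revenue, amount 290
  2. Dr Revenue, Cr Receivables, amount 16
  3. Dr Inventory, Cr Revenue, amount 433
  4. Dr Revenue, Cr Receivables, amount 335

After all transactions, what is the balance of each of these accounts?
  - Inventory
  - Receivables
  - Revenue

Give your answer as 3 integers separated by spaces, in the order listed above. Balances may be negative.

After txn 1 (Dr Receivables, Cr Revenue, amount 290): Receivables=290 Revenue=-290
After txn 2 (Dr Revenue, Cr Receivables, amount 16): Receivables=274 Revenue=-274
After txn 3 (Dr Inventory, Cr Revenue, amount 433): Inventory=433 Receivables=274 Revenue=-707
After txn 4 (Dr Revenue, Cr Receivables, amount 335): Inventory=433 Receivables=-61 Revenue=-372

Answer: 433 -61 -372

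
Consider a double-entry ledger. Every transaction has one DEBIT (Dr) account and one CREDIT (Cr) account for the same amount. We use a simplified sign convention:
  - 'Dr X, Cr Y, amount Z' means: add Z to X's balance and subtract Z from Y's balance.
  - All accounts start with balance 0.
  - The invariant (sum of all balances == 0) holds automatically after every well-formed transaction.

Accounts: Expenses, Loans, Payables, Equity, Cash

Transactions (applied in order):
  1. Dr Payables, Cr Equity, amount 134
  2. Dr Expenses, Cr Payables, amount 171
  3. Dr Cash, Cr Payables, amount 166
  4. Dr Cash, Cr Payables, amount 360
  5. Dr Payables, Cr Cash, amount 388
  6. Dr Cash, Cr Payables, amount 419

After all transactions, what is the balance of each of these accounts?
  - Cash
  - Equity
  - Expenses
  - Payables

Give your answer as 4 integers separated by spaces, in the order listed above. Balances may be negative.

After txn 1 (Dr Payables, Cr Equity, amount 134): Equity=-134 Payables=134
After txn 2 (Dr Expenses, Cr Payables, amount 171): Equity=-134 Expenses=171 Payables=-37
After txn 3 (Dr Cash, Cr Payables, amount 166): Cash=166 Equity=-134 Expenses=171 Payables=-203
After txn 4 (Dr Cash, Cr Payables, amount 360): Cash=526 Equity=-134 Expenses=171 Payables=-563
After txn 5 (Dr Payables, Cr Cash, amount 388): Cash=138 Equity=-134 Expenses=171 Payables=-175
After txn 6 (Dr Cash, Cr Payables, amount 419): Cash=557 Equity=-134 Expenses=171 Payables=-594

Answer: 557 -134 171 -594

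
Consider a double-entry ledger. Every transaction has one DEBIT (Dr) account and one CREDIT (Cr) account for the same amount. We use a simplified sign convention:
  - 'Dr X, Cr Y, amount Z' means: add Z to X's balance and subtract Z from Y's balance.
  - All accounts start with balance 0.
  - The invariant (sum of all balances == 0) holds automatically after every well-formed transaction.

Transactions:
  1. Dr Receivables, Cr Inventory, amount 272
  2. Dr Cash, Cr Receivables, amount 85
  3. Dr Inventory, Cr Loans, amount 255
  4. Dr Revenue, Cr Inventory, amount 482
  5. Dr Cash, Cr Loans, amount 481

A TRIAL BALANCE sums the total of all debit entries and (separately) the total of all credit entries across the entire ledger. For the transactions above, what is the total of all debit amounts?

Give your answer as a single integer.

Txn 1: debit+=272
Txn 2: debit+=85
Txn 3: debit+=255
Txn 4: debit+=482
Txn 5: debit+=481
Total debits = 1575

Answer: 1575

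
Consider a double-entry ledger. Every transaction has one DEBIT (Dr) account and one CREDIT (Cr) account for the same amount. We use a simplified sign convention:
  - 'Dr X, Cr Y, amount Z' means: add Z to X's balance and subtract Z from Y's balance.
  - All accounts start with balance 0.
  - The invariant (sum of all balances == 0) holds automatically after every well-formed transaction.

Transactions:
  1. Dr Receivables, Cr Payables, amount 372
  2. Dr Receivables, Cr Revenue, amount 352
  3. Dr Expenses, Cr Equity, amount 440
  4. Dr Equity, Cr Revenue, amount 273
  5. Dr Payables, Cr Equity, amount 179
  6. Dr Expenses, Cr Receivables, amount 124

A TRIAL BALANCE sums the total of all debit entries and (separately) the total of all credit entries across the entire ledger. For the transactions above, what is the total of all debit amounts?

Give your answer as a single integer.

Answer: 1740

Derivation:
Txn 1: debit+=372
Txn 2: debit+=352
Txn 3: debit+=440
Txn 4: debit+=273
Txn 5: debit+=179
Txn 6: debit+=124
Total debits = 1740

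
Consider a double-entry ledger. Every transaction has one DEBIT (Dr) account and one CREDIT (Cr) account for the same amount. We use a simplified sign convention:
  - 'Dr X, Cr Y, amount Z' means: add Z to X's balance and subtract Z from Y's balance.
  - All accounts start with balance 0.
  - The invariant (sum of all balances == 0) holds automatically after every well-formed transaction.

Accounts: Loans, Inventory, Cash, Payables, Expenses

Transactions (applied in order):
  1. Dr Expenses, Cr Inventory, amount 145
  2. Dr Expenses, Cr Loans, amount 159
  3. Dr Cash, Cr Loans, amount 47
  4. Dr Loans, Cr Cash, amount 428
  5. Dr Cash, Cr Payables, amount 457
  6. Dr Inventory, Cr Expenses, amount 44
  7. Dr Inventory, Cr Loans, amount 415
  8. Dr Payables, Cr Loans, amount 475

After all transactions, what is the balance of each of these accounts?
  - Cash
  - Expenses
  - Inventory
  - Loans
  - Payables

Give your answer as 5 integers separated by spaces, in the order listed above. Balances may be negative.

After txn 1 (Dr Expenses, Cr Inventory, amount 145): Expenses=145 Inventory=-145
After txn 2 (Dr Expenses, Cr Loans, amount 159): Expenses=304 Inventory=-145 Loans=-159
After txn 3 (Dr Cash, Cr Loans, amount 47): Cash=47 Expenses=304 Inventory=-145 Loans=-206
After txn 4 (Dr Loans, Cr Cash, amount 428): Cash=-381 Expenses=304 Inventory=-145 Loans=222
After txn 5 (Dr Cash, Cr Payables, amount 457): Cash=76 Expenses=304 Inventory=-145 Loans=222 Payables=-457
After txn 6 (Dr Inventory, Cr Expenses, amount 44): Cash=76 Expenses=260 Inventory=-101 Loans=222 Payables=-457
After txn 7 (Dr Inventory, Cr Loans, amount 415): Cash=76 Expenses=260 Inventory=314 Loans=-193 Payables=-457
After txn 8 (Dr Payables, Cr Loans, amount 475): Cash=76 Expenses=260 Inventory=314 Loans=-668 Payables=18

Answer: 76 260 314 -668 18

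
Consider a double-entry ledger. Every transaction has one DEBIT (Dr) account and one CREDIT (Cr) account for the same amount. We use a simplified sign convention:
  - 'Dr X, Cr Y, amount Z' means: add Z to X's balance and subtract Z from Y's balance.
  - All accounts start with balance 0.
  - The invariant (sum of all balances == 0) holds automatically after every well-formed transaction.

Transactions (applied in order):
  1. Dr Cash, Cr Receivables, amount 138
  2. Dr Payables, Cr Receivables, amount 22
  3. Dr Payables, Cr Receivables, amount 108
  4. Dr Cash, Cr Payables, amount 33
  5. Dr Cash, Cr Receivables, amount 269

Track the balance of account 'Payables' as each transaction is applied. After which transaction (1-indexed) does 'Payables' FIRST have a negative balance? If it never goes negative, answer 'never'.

Answer: never

Derivation:
After txn 1: Payables=0
After txn 2: Payables=22
After txn 3: Payables=130
After txn 4: Payables=97
After txn 5: Payables=97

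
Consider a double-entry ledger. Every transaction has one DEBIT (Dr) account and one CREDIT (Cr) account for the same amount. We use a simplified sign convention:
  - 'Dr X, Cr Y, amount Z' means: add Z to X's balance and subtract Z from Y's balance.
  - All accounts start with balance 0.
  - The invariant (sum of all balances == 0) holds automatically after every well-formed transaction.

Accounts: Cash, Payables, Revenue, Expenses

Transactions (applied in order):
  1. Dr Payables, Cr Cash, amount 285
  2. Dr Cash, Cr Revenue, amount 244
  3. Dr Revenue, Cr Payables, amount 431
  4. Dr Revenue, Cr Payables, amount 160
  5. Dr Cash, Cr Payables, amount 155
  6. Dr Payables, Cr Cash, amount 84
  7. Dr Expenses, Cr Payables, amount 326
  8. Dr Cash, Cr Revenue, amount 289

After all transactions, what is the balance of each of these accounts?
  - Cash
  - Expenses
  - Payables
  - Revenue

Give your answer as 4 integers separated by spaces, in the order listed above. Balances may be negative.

After txn 1 (Dr Payables, Cr Cash, amount 285): Cash=-285 Payables=285
After txn 2 (Dr Cash, Cr Revenue, amount 244): Cash=-41 Payables=285 Revenue=-244
After txn 3 (Dr Revenue, Cr Payables, amount 431): Cash=-41 Payables=-146 Revenue=187
After txn 4 (Dr Revenue, Cr Payables, amount 160): Cash=-41 Payables=-306 Revenue=347
After txn 5 (Dr Cash, Cr Payables, amount 155): Cash=114 Payables=-461 Revenue=347
After txn 6 (Dr Payables, Cr Cash, amount 84): Cash=30 Payables=-377 Revenue=347
After txn 7 (Dr Expenses, Cr Payables, amount 326): Cash=30 Expenses=326 Payables=-703 Revenue=347
After txn 8 (Dr Cash, Cr Revenue, amount 289): Cash=319 Expenses=326 Payables=-703 Revenue=58

Answer: 319 326 -703 58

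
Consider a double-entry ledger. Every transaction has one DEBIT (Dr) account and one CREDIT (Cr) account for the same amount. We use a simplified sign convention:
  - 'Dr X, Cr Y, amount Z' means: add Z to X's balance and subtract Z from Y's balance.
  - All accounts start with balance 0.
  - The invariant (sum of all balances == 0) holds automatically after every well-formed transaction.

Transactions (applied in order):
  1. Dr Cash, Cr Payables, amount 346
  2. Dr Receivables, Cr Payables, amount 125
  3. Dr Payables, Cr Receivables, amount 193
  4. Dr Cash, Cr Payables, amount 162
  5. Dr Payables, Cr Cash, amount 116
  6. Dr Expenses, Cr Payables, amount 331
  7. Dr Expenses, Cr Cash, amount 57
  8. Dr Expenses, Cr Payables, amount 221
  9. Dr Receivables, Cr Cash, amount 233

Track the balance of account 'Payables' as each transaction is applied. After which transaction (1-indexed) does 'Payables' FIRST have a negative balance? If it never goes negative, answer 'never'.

After txn 1: Payables=-346

Answer: 1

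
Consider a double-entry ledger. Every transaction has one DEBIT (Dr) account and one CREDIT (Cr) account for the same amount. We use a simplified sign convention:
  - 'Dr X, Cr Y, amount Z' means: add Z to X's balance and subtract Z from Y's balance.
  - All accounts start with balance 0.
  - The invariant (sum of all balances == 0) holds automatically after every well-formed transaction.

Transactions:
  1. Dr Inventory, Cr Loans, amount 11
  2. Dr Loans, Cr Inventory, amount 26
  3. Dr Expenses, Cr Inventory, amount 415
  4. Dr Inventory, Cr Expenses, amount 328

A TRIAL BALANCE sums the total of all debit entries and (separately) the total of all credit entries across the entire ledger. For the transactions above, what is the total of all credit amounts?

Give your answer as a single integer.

Txn 1: credit+=11
Txn 2: credit+=26
Txn 3: credit+=415
Txn 4: credit+=328
Total credits = 780

Answer: 780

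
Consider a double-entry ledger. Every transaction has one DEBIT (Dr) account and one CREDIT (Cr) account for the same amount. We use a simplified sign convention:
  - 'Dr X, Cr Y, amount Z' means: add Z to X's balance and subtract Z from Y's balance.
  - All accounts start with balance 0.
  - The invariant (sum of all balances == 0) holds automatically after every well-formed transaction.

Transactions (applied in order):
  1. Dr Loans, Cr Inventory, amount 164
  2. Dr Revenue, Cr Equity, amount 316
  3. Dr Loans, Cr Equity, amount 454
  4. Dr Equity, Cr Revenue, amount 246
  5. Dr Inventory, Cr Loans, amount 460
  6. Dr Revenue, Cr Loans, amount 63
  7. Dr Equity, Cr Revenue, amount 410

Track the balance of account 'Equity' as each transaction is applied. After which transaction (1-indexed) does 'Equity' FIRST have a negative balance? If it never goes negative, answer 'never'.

Answer: 2

Derivation:
After txn 1: Equity=0
After txn 2: Equity=-316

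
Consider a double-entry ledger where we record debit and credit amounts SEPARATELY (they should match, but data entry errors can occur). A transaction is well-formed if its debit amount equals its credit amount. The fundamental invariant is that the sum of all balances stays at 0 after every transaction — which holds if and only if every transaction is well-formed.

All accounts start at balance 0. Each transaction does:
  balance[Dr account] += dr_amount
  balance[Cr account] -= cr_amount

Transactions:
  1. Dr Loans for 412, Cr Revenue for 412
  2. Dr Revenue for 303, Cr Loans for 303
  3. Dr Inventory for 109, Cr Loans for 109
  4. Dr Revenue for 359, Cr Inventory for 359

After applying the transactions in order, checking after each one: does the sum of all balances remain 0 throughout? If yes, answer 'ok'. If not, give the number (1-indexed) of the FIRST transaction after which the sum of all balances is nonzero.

Answer: ok

Derivation:
After txn 1: dr=412 cr=412 sum_balances=0
After txn 2: dr=303 cr=303 sum_balances=0
After txn 3: dr=109 cr=109 sum_balances=0
After txn 4: dr=359 cr=359 sum_balances=0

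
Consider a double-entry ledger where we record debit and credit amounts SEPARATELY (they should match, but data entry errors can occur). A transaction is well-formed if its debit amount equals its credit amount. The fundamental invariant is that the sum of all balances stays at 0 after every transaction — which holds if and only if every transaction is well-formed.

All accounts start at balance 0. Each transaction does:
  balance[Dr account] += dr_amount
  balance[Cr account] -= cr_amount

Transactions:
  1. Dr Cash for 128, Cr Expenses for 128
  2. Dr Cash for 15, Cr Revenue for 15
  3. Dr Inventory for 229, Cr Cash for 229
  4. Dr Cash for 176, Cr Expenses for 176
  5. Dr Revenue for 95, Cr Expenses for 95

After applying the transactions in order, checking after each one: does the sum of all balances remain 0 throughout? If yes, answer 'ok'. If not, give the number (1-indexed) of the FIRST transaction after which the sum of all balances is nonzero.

Answer: ok

Derivation:
After txn 1: dr=128 cr=128 sum_balances=0
After txn 2: dr=15 cr=15 sum_balances=0
After txn 3: dr=229 cr=229 sum_balances=0
After txn 4: dr=176 cr=176 sum_balances=0
After txn 5: dr=95 cr=95 sum_balances=0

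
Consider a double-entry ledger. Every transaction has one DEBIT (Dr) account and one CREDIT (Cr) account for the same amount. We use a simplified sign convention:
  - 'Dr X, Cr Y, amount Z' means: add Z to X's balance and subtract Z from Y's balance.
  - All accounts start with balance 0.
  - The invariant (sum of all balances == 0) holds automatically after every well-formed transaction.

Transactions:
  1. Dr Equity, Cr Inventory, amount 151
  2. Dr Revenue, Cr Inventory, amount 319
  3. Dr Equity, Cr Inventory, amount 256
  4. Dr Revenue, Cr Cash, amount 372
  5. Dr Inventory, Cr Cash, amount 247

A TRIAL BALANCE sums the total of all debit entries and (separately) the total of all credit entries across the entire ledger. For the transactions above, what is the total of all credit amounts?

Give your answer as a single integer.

Txn 1: credit+=151
Txn 2: credit+=319
Txn 3: credit+=256
Txn 4: credit+=372
Txn 5: credit+=247
Total credits = 1345

Answer: 1345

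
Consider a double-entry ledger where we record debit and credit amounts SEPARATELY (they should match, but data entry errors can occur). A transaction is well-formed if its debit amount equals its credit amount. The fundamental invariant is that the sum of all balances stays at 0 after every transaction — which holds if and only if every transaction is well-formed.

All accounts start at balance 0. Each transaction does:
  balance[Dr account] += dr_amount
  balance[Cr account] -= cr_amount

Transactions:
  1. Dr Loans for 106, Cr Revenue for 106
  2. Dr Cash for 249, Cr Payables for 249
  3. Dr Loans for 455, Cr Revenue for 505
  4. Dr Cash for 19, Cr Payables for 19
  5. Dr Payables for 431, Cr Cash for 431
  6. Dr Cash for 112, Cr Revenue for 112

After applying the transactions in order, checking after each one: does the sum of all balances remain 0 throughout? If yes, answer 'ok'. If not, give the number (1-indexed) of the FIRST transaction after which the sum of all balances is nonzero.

Answer: 3

Derivation:
After txn 1: dr=106 cr=106 sum_balances=0
After txn 2: dr=249 cr=249 sum_balances=0
After txn 3: dr=455 cr=505 sum_balances=-50
After txn 4: dr=19 cr=19 sum_balances=-50
After txn 5: dr=431 cr=431 sum_balances=-50
After txn 6: dr=112 cr=112 sum_balances=-50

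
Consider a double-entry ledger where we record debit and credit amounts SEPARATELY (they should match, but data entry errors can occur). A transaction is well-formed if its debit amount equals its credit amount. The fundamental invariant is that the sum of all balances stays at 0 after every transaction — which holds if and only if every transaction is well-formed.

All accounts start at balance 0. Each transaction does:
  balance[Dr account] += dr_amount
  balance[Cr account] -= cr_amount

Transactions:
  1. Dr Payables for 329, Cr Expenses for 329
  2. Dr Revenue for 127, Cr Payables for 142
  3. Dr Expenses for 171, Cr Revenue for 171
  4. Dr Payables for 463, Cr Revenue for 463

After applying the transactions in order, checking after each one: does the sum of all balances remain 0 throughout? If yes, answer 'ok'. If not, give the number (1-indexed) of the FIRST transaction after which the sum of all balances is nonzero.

Answer: 2

Derivation:
After txn 1: dr=329 cr=329 sum_balances=0
After txn 2: dr=127 cr=142 sum_balances=-15
After txn 3: dr=171 cr=171 sum_balances=-15
After txn 4: dr=463 cr=463 sum_balances=-15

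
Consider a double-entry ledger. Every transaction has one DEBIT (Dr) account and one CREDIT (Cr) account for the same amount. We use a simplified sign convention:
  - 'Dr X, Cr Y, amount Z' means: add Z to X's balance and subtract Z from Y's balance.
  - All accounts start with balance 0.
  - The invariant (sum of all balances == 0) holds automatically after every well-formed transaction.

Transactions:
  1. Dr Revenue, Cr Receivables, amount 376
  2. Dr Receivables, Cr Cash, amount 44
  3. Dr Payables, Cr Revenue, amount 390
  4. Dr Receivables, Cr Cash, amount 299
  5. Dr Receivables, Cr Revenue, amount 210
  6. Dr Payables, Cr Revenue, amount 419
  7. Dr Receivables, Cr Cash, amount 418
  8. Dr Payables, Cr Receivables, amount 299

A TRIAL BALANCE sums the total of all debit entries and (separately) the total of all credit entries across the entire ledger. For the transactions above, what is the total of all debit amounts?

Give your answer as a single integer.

Txn 1: debit+=376
Txn 2: debit+=44
Txn 3: debit+=390
Txn 4: debit+=299
Txn 5: debit+=210
Txn 6: debit+=419
Txn 7: debit+=418
Txn 8: debit+=299
Total debits = 2455

Answer: 2455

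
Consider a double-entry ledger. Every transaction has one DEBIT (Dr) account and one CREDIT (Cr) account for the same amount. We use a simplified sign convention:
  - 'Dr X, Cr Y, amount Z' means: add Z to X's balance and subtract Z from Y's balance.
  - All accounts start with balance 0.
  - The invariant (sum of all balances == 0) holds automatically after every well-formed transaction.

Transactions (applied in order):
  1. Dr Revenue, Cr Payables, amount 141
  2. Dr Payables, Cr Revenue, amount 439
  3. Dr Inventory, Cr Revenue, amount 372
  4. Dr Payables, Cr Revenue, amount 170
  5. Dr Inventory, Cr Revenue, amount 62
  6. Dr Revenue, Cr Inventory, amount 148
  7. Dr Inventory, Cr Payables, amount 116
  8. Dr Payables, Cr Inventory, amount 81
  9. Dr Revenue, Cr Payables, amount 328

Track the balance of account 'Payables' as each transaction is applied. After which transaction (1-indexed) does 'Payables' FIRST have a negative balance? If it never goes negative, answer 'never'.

Answer: 1

Derivation:
After txn 1: Payables=-141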